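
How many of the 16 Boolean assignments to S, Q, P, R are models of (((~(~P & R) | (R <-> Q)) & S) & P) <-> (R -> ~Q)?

6

Initial set: {((((~(~P & R) | (R <-> Q)) & S) & P) <-> (R -> ~Q))}.
((((~(~P & R) | (R <-> Q)) & S) & P) <-> (R -> ~Q)): β-rule — branch into (((~(~P & R) | (R <-> Q)) & S) & P), (R -> ~Q)  //  ~(((~(~P & R) | (R <-> Q)) & S) & P), ~(R -> ~Q).
  branch 1 (add (((~(~P & R) | (R <-> Q)) & S) & P), (R -> ~Q)):
    (((~(~P & R) | (R <-> Q)) & S) & P): α-rule — add ((~(~P & R) | (R <-> Q)) & S), P.
    ((~(~P & R) | (R <-> Q)) & S): α-rule — add (~(~P & R) | (R <-> Q)), S.
    (R -> ~Q): β-rule — branch into ~R  //  ~Q.
      branch 1.1 (add ~R):
        (~(~P & R) | (R <-> Q)): β-rule — branch into ~(~P & R)  //  (R <-> Q).
          branch 1.1.1 (add ~(~P & R)):
            ~(~P & R): β-rule — branch into ~~P  //  ~R.
              branch 1.1.1.1 (add ~~P):
                ○ open, literals {P=1, R=0, S=1}.
              branch 1.1.1.2 (add ~R):
                ○ open, literals {P=1, R=0, S=1}.
          branch 1.1.2 (add (R <-> Q)):
            (R <-> Q): β-rule — branch into R, Q  //  ~R, ~Q.
              branch 1.1.2.1 (add R, Q):
                × closes — contains both R and ~R.
              branch 1.1.2.2 (add ~R, ~Q):
                ○ open, literals {P=1, Q=0, R=0, S=1}.
      branch 1.2 (add ~Q):
        (~(~P & R) | (R <-> Q)): β-rule — branch into ~(~P & R)  //  (R <-> Q).
          branch 1.2.1 (add ~(~P & R)):
            ~(~P & R): β-rule — branch into ~~P  //  ~R.
              branch 1.2.1.1 (add ~~P):
                ○ open, literals {P=1, Q=0, S=1}.
              branch 1.2.1.2 (add ~R):
                ○ open, literals {P=1, Q=0, R=0, S=1}.
          branch 1.2.2 (add (R <-> Q)):
            (R <-> Q): β-rule — branch into R, Q  //  ~R, ~Q.
              branch 1.2.2.1 (add R, Q):
                × closes — contains both Q and ~Q.
              branch 1.2.2.2 (add ~R, ~Q):
                ○ open, literals {P=1, Q=0, R=0, S=1}.
  branch 2 (add ~(((~(~P & R) | (R <-> Q)) & S) & P), ~(R -> ~Q)):
    ~(R -> ~Q): α-rule — add R, ~~Q.
    ~(((~(~P & R) | (R <-> Q)) & S) & P): β-rule — branch into ~((~(~P & R) | (R <-> Q)) & S)  //  ~P.
      branch 2.1 (add ~((~(~P & R) | (R <-> Q)) & S)):
        ~((~(~P & R) | (R <-> Q)) & S): β-rule — branch into ~(~(~P & R) | (R <-> Q))  //  ~S.
          branch 2.1.1 (add ~(~(~P & R) | (R <-> Q))):
            ~(~(~P & R) | (R <-> Q)): α-rule — add ~~(~P & R), ~(R <-> Q).
            ~~(~P & R): α-rule — add ~P, R.
            ~(R <-> Q): β-rule — branch into R, ~Q  //  ~R, Q.
              branch 2.1.1.1 (add R, ~Q):
                × closes — contains both Q and ~Q.
              branch 2.1.1.2 (add ~R, Q):
                × closes — contains both R and ~R.
          branch 2.1.2 (add ~S):
            ○ open, literals {Q=1, R=1, S=0}.
      branch 2.2 (add ~P):
        ○ open, literals {P=0, Q=1, R=1}.
4 branches closed, 8 open.
Each open branch fixes some atoms; the unmentioned ones are free. Counting distinct full assignments: branch {P=1, R=0, S=1} (Q) contributes 2 new; branch {P=1, R=0, S=1} (Q) contributes 0 new; branch {P=1, Q=0, R=0, S=1} (none free) contributes 0 new; branch {P=1, Q=0, S=1} (R) contributes 1 new; branch {P=1, Q=0, R=0, S=1} (none free) contributes 0 new; branch {P=1, Q=0, R=0, S=1} (none free) contributes 0 new; branch {Q=1, R=1, S=0} (P) contributes 2 new; branch {P=0, Q=1, R=1} (S) contributes 1 new. Total: 6.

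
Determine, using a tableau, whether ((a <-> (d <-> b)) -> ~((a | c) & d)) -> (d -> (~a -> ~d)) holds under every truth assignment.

Not valid

Assume the negation and expand:
Initial set: {~(((a <-> (d <-> b)) -> ~((a | c) & d)) -> (d -> (~a -> ~d)))}.
~(((a <-> (d <-> b)) -> ~((a | c) & d)) -> (d -> (~a -> ~d))): α-rule — add ((a <-> (d <-> b)) -> ~((a | c) & d)), ~(d -> (~a -> ~d)).
~(d -> (~a -> ~d)): α-rule — add d, ~(~a -> ~d).
~(~a -> ~d): α-rule — add ~a, ~~d.
((a <-> (d <-> b)) -> ~((a | c) & d)): β-rule — branch into ~(a <-> (d <-> b))  //  ~((a | c) & d).
  branch 1 (add ~(a <-> (d <-> b))):
    ~(a <-> (d <-> b)): β-rule — branch into a, ~(d <-> b)  //  ~a, (d <-> b).
      branch 1.1 (add a, ~(d <-> b)):
        × closes — contains both a and ~a.
      branch 1.2 (add ~a, (d <-> b)):
        (d <-> b): β-rule — branch into d, b  //  ~d, ~b.
          branch 1.2.1 (add d, b):
            ○ open, literals {a=0, b=1, d=1}.
          branch 1.2.2 (add ~d, ~b):
            × closes — contains both d and ~d.
  branch 2 (add ~((a | c) & d)):
    ~((a | c) & d): β-rule — branch into ~(a | c)  //  ~d.
      branch 2.1 (add ~(a | c)):
        ~(a | c): α-rule — add ~a, ~c.
        ○ open, literals {a=0, c=0, d=1}.
      branch 2.2 (add ~d):
        × closes — contains both d and ~d.
3 branches closed, 2 open.
An open branch gives a countermodel: a=0, b=1, d=1 (unmentioned atoms arbitrary); under it the original formula is false.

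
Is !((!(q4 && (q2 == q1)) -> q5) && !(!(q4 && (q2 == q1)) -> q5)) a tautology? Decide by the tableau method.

Assume the negation and expand:
Initial set: {!!((!(q4 && (q2 == q1)) -> q5) && !(!(q4 && (q2 == q1)) -> q5))}.
!!((!(q4 && (q2 == q1)) -> q5) && !(!(q4 && (q2 == q1)) -> q5)): α-rule — add (!(q4 && (q2 == q1)) -> q5), !(!(q4 && (q2 == q1)) -> q5).
!(!(q4 && (q2 == q1)) -> q5): α-rule — add !(q4 && (q2 == q1)), !q5.
(!(q4 && (q2 == q1)) -> q5): β-rule — branch into !!(q4 && (q2 == q1))  //  q5.
  branch 1 (add !!(q4 && (q2 == q1))):
    !!(q4 && (q2 == q1)): α-rule — add q4, (q2 == q1).
    !(q4 && (q2 == q1)): β-rule — branch into !q4  //  !(q2 == q1).
      branch 1.1 (add !q4):
        × closes — contains both q4 and !q4.
      branch 1.2 (add !(q2 == q1)):
        (q2 == q1): β-rule — branch into q2, q1  //  !q2, !q1.
          branch 1.2.1 (add q2, q1):
            !(q2 == q1): β-rule — branch into q2, !q1  //  !q2, q1.
              branch 1.2.1.1 (add q2, !q1):
                × closes — contains both q1 and !q1.
              branch 1.2.1.2 (add !q2, q1):
                × closes — contains both q2 and !q2.
          branch 1.2.2 (add !q2, !q1):
            !(q2 == q1): β-rule — branch into q2, !q1  //  !q2, q1.
              branch 1.2.2.1 (add q2, !q1):
                × closes — contains both q2 and !q2.
              branch 1.2.2.2 (add !q2, q1):
                × closes — contains both q1 and !q1.
  branch 2 (add q5):
    × closes — contains both q5 and !q5.
All 6 branches close.
Every branch closed, so the negation is unsatisfiable and the formula is valid.

Valid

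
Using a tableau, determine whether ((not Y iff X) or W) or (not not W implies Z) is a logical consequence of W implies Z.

Yes

Initial set: {T (W implies Z); F (((not Y iff X) or W) or (not not W implies Z))}.
F (((not Y iff X) or W) or (not not W implies Z)): α-rule — add F ((not Y iff X) or W), F (not not W implies Z).
F ((not Y iff X) or W): α-rule — add F (not Y iff X), F W.
F (not not W implies Z): α-rule — add T not not W, F Z.
T not not W: drop double negation, giving T W.
× closes — contains both W and not W.
All 1 branch closes.
Every branch closed, so the premises entail the conclusion.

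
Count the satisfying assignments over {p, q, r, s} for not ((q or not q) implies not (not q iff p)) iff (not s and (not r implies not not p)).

8

Initial set: {(not ((q or not q) implies not (not q iff p)) iff (not s and (not r implies not not p)))}.
(not ((q or not q) implies not (not q iff p)) iff (not s and (not r implies not not p))): β-rule — branch into not ((q or not q) implies not (not q iff p)), (not s and (not r implies not not p))  //  not not ((q or not q) implies not (not q iff p)), not (not s and (not r implies not not p)).
  branch 1 (add not ((q or not q) implies not (not q iff p)), (not s and (not r implies not not p))):
    not ((q or not q) implies not (not q iff p)): α-rule — add (q or not q), not not (not q iff p).
    (not s and (not r implies not not p)): α-rule — add not s, (not r implies not not p).
    (q or not q): β-rule — branch into q  //  not q.
      branch 1.1 (add q):
        not not (not q iff p): β-rule — branch into not q, p  //  not not q, not p.
          branch 1.1.1 (add not q, p):
            × closes — contains both q and not q.
          branch 1.1.2 (add not not q, not p):
            (not r implies not not p): β-rule — branch into not not r  //  not not p.
              branch 1.1.2.1 (add not not r):
                ○ open, literals {p=F, q=T, r=T, s=F}.
              branch 1.1.2.2 (add not not p):
                not not p: drop double negation, giving p.
                × closes — contains both p and not p.
      branch 1.2 (add not q):
        not not (not q iff p): β-rule — branch into not q, p  //  not not q, not p.
          branch 1.2.1 (add not q, p):
            (not r implies not not p): β-rule — branch into not not r  //  not not p.
              branch 1.2.1.1 (add not not r):
                ○ open, literals {p=T, q=F, r=T, s=F}.
              branch 1.2.1.2 (add not not p):
                not not p: drop double negation, giving p.
                ○ open, literals {p=T, q=F, s=F}.
          branch 1.2.2 (add not not q, not p):
            × closes — contains both q and not q.
  branch 2 (add not not ((q or not q) implies not (not q iff p)), not (not s and (not r implies not not p))):
    not not ((q or not q) implies not (not q iff p)): β-rule — branch into not (q or not q)  //  not (not q iff p).
      branch 2.1 (add not (q or not q)):
        not (q or not q): α-rule — add not q, not not q.
        × closes — contains both q and not q.
      branch 2.2 (add not (not q iff p)):
        not (not s and (not r implies not not p)): β-rule — branch into not not s  //  not (not r implies not not p).
          branch 2.2.1 (add not not s):
            not (not q iff p): β-rule — branch into not q, not p  //  not not q, p.
              branch 2.2.1.1 (add not q, not p):
                ○ open, literals {p=F, q=F, s=T}.
              branch 2.2.1.2 (add not not q, p):
                ○ open, literals {p=T, q=T, s=T}.
          branch 2.2.2 (add not (not r implies not not p)):
            not (not r implies not not p): α-rule — add not r, not not not p.
            not not not p: drop double negation, giving not p.
            not (not q iff p): β-rule — branch into not q, not p  //  not not q, p.
              branch 2.2.2.1 (add not q, not p):
                ○ open, literals {p=F, q=F, r=F}.
              branch 2.2.2.2 (add not not q, p):
                × closes — contains both p and not p.
5 branches closed, 6 open.
Each open branch fixes some atoms; the unmentioned ones are free. Counting distinct full assignments: branch {p=F, q=T, r=T, s=F} (none free) contributes 1 new; branch {p=T, q=F, r=T, s=F} (none free) contributes 1 new; branch {p=T, q=F, s=F} (r) contributes 1 new; branch {p=F, q=F, s=T} (r) contributes 2 new; branch {p=T, q=T, s=T} (r) contributes 2 new; branch {p=F, q=F, r=F} (s) contributes 1 new. Total: 8.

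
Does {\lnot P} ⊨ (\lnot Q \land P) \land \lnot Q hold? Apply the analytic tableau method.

No

Initial set: {\lnot P; \lnot ((\lnot Q \land P) \land \lnot Q)}.
\lnot ((\lnot Q \land P) \land \lnot Q): β-rule — branch into \lnot (\lnot Q \land P)  //  \lnot \lnot Q.
  branch 1 (add \lnot (\lnot Q \land P)):
    \lnot (\lnot Q \land P): β-rule — branch into \lnot \lnot Q  //  \lnot P.
      branch 1.1 (add \lnot \lnot Q):
        ○ open, literals {P=false, Q=true}.
      branch 1.2 (add \lnot P):
        ○ open, literals {P=false}.
  branch 2 (add \lnot \lnot Q):
    ○ open, literals {P=false, Q=true}.
0 branches closed, 3 open.
An open branch gives a countermodel: P=false, Q=true (unmentioned atoms arbitrary); the premises hold there but the conclusion fails.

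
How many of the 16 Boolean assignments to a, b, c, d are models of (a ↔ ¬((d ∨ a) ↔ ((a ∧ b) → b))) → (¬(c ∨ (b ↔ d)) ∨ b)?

15

Initial set: {((a ↔ ¬((d ∨ a) ↔ ((a ∧ b) → b))) → (¬(c ∨ (b ↔ d)) ∨ b))}.
((a ↔ ¬((d ∨ a) ↔ ((a ∧ b) → b))) → (¬(c ∨ (b ↔ d)) ∨ b)): β-rule — branch into ¬(a ↔ ¬((d ∨ a) ↔ ((a ∧ b) → b)))  //  (¬(c ∨ (b ↔ d)) ∨ b).
  branch 1 (add ¬(a ↔ ¬((d ∨ a) ↔ ((a ∧ b) → b)))):
    ¬(a ↔ ¬((d ∨ a) ↔ ((a ∧ b) → b))): β-rule — branch into a, ¬¬((d ∨ a) ↔ ((a ∧ b) → b))  //  ¬a, ¬((d ∨ a) ↔ ((a ∧ b) → b)).
      branch 1.1 (add a, ¬¬((d ∨ a) ↔ ((a ∧ b) → b))):
        ¬¬((d ∨ a) ↔ ((a ∧ b) → b)): β-rule — branch into (d ∨ a), ((a ∧ b) → b)  //  ¬(d ∨ a), ¬((a ∧ b) → b).
          branch 1.1.1 (add (d ∨ a), ((a ∧ b) → b)):
            (d ∨ a): β-rule — branch into d  //  a.
              branch 1.1.1.1 (add d):
                ((a ∧ b) → b): β-rule — branch into ¬(a ∧ b)  //  b.
                  branch 1.1.1.1.1 (add ¬(a ∧ b)):
                    ¬(a ∧ b): β-rule — branch into ¬a  //  ¬b.
                      branch 1.1.1.1.1.1 (add ¬a):
                        × closes — contains both a and ¬a.
                      branch 1.1.1.1.1.2 (add ¬b):
                        ○ open, literals {a=true, b=false, d=true}.
                  branch 1.1.1.1.2 (add b):
                    ○ open, literals {a=true, b=true, d=true}.
              branch 1.1.1.2 (add a):
                ((a ∧ b) → b): β-rule — branch into ¬(a ∧ b)  //  b.
                  branch 1.1.1.2.1 (add ¬(a ∧ b)):
                    ¬(a ∧ b): β-rule — branch into ¬a  //  ¬b.
                      branch 1.1.1.2.1.1 (add ¬a):
                        × closes — contains both a and ¬a.
                      branch 1.1.1.2.1.2 (add ¬b):
                        ○ open, literals {a=true, b=false}.
                  branch 1.1.1.2.2 (add b):
                    ○ open, literals {a=true, b=true}.
          branch 1.1.2 (add ¬(d ∨ a), ¬((a ∧ b) → b)):
            ¬(d ∨ a): α-rule — add ¬d, ¬a.
            × closes — contains both a and ¬a.
      branch 1.2 (add ¬a, ¬((d ∨ a) ↔ ((a ∧ b) → b))):
        ¬((d ∨ a) ↔ ((a ∧ b) → b)): β-rule — branch into (d ∨ a), ¬((a ∧ b) → b)  //  ¬(d ∨ a), ((a ∧ b) → b).
          branch 1.2.1 (add (d ∨ a), ¬((a ∧ b) → b)):
            ¬((a ∧ b) → b): α-rule — add (a ∧ b), ¬b.
            (a ∧ b): α-rule — add a, b.
            × closes — contains both a and ¬a.
          branch 1.2.2 (add ¬(d ∨ a), ((a ∧ b) → b)):
            ¬(d ∨ a): α-rule — add ¬d, ¬a.
            ((a ∧ b) → b): β-rule — branch into ¬(a ∧ b)  //  b.
              branch 1.2.2.1 (add ¬(a ∧ b)):
                ¬(a ∧ b): β-rule — branch into ¬a  //  ¬b.
                  branch 1.2.2.1.1 (add ¬a):
                    ○ open, literals {a=false, d=false}.
                  branch 1.2.2.1.2 (add ¬b):
                    ○ open, literals {a=false, b=false, d=false}.
              branch 1.2.2.2 (add b):
                ○ open, literals {a=false, b=true, d=false}.
  branch 2 (add (¬(c ∨ (b ↔ d)) ∨ b)):
    (¬(c ∨ (b ↔ d)) ∨ b): β-rule — branch into ¬(c ∨ (b ↔ d))  //  b.
      branch 2.1 (add ¬(c ∨ (b ↔ d))):
        ¬(c ∨ (b ↔ d)): α-rule — add ¬c, ¬(b ↔ d).
        ¬(b ↔ d): β-rule — branch into b, ¬d  //  ¬b, d.
          branch 2.1.1 (add b, ¬d):
            ○ open, literals {b=true, c=false, d=false}.
          branch 2.1.2 (add ¬b, d):
            ○ open, literals {b=false, c=false, d=true}.
      branch 2.2 (add b):
        ○ open, literals {b=true}.
4 branches closed, 10 open.
Each open branch fixes some atoms; the unmentioned ones are free. Counting distinct full assignments: branch {a=true, b=false, d=true} (c) contributes 2 new; branch {a=true, b=true, d=true} (c) contributes 2 new; branch {a=true, b=false} (c, d) contributes 2 new; branch {a=true, b=true} (c, d) contributes 2 new; branch {a=false, d=false} (b, c) contributes 4 new; branch {a=false, b=false, d=false} (c) contributes 0 new; branch {a=false, b=true, d=false} (c) contributes 0 new; branch {b=true, c=false, d=false} (a) contributes 0 new; branch {b=false, c=false, d=true} (a) contributes 1 new; branch {b=true} (a, c, d) contributes 2 new. Total: 15.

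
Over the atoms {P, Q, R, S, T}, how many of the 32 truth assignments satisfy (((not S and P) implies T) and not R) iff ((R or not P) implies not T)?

Initial set: {((((not S and P) implies T) and not R) iff ((R or not P) implies not T))}.
((((not S and P) implies T) and not R) iff ((R or not P) implies not T)): β-rule — branch into (((not S and P) implies T) and not R), ((R or not P) implies not T)  //  not (((not S and P) implies T) and not R), not ((R or not P) implies not T).
  branch 1 (add (((not S and P) implies T) and not R), ((R or not P) implies not T)):
    (((not S and P) implies T) and not R): α-rule — add ((not S and P) implies T), not R.
    ((R or not P) implies not T): β-rule — branch into not (R or not P)  //  not T.
      branch 1.1 (add not (R or not P)):
        not (R or not P): α-rule — add not R, not not P.
        ((not S and P) implies T): β-rule — branch into not (not S and P)  //  T.
          branch 1.1.1 (add not (not S and P)):
            not (not S and P): β-rule — branch into not not S  //  not P.
              branch 1.1.1.1 (add not not S):
                ○ open, literals {P=true, R=false, S=true}.
              branch 1.1.1.2 (add not P):
                × closes — contains both P and not P.
          branch 1.1.2 (add T):
            ○ open, literals {P=true, R=false, T=true}.
      branch 1.2 (add not T):
        ((not S and P) implies T): β-rule — branch into not (not S and P)  //  T.
          branch 1.2.1 (add not (not S and P)):
            not (not S and P): β-rule — branch into not not S  //  not P.
              branch 1.2.1.1 (add not not S):
                ○ open, literals {R=false, S=true, T=false}.
              branch 1.2.1.2 (add not P):
                ○ open, literals {P=false, R=false, T=false}.
          branch 1.2.2 (add T):
            × closes — contains both T and not T.
  branch 2 (add not (((not S and P) implies T) and not R), not ((R or not P) implies not T)):
    not ((R or not P) implies not T): α-rule — add (R or not P), not not T.
    not (((not S and P) implies T) and not R): β-rule — branch into not ((not S and P) implies T)  //  not not R.
      branch 2.1 (add not ((not S and P) implies T)):
        not ((not S and P) implies T): α-rule — add (not S and P), not T.
        × closes — contains both T and not T.
      branch 2.2 (add not not R):
        (R or not P): β-rule — branch into R  //  not P.
          branch 2.2.1 (add R):
            ○ open, literals {R=true, T=true}.
          branch 2.2.2 (add not P):
            ○ open, literals {P=false, R=true, T=true}.
3 branches closed, 6 open.
Each open branch fixes some atoms; the unmentioned ones are free. Counting distinct full assignments: branch {P=true, R=false, S=true} (Q, T) contributes 4 new; branch {P=true, R=false, T=true} (Q, S) contributes 2 new; branch {R=false, S=true, T=false} (P, Q) contributes 2 new; branch {P=false, R=false, T=false} (Q, S) contributes 2 new; branch {R=true, T=true} (P, Q, S) contributes 8 new; branch {P=false, R=true, T=true} (Q, S) contributes 0 new. Total: 18.

18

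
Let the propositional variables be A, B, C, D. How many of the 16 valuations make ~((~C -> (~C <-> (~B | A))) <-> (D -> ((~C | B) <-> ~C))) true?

4

Initial set: {~((~C -> (~C <-> (~B | A))) <-> (D -> ((~C | B) <-> ~C)))}.
~((~C -> (~C <-> (~B | A))) <-> (D -> ((~C | B) <-> ~C))): β-rule — branch into (~C -> (~C <-> (~B | A))), ~(D -> ((~C | B) <-> ~C))  //  ~(~C -> (~C <-> (~B | A))), (D -> ((~C | B) <-> ~C)).
  branch 1 (add (~C -> (~C <-> (~B | A))), ~(D -> ((~C | B) <-> ~C))):
    ~(D -> ((~C | B) <-> ~C)): α-rule — add D, ~((~C | B) <-> ~C).
    (~C -> (~C <-> (~B | A))): β-rule — branch into ~~C  //  (~C <-> (~B | A)).
      branch 1.1 (add ~~C):
        ~((~C | B) <-> ~C): β-rule — branch into (~C | B), ~~C  //  ~(~C | B), ~C.
          branch 1.1.1 (add (~C | B), ~~C):
            (~C | B): β-rule — branch into ~C  //  B.
              branch 1.1.1.1 (add ~C):
                × closes — contains both C and ~C.
              branch 1.1.1.2 (add B):
                ○ open, literals {B=1, C=1, D=1}.
          branch 1.1.2 (add ~(~C | B), ~C):
            × closes — contains both C and ~C.
      branch 1.2 (add (~C <-> (~B | A))):
        ~((~C | B) <-> ~C): β-rule — branch into (~C | B), ~~C  //  ~(~C | B), ~C.
          branch 1.2.1 (add (~C | B), ~~C):
            (~C <-> (~B | A)): β-rule — branch into ~C, (~B | A)  //  ~~C, ~(~B | A).
              branch 1.2.1.1 (add ~C, (~B | A)):
                × closes — contains both C and ~C.
              branch 1.2.1.2 (add ~~C, ~(~B | A)):
                ~(~B | A): α-rule — add ~~B, ~A.
                (~C | B): β-rule — branch into ~C  //  B.
                  branch 1.2.1.2.1 (add ~C):
                    × closes — contains both C and ~C.
                  branch 1.2.1.2.2 (add B):
                    ○ open, literals {A=0, B=1, C=1, D=1}.
          branch 1.2.2 (add ~(~C | B), ~C):
            ~(~C | B): α-rule — add ~~C, ~B.
            × closes — contains both C and ~C.
  branch 2 (add ~(~C -> (~C <-> (~B | A))), (D -> ((~C | B) <-> ~C))):
    ~(~C -> (~C <-> (~B | A))): α-rule — add ~C, ~(~C <-> (~B | A)).
    (D -> ((~C | B) <-> ~C)): β-rule — branch into ~D  //  ((~C | B) <-> ~C).
      branch 2.1 (add ~D):
        ~(~C <-> (~B | A)): β-rule — branch into ~C, ~(~B | A)  //  ~~C, (~B | A).
          branch 2.1.1 (add ~C, ~(~B | A)):
            ~(~B | A): α-rule — add ~~B, ~A.
            ○ open, literals {A=0, B=1, C=0, D=0}.
          branch 2.1.2 (add ~~C, (~B | A)):
            × closes — contains both C and ~C.
      branch 2.2 (add ((~C | B) <-> ~C)):
        ~(~C <-> (~B | A)): β-rule — branch into ~C, ~(~B | A)  //  ~~C, (~B | A).
          branch 2.2.1 (add ~C, ~(~B | A)):
            ~(~B | A): α-rule — add ~~B, ~A.
            ((~C | B) <-> ~C): β-rule — branch into (~C | B), ~C  //  ~(~C | B), ~~C.
              branch 2.2.1.1 (add (~C | B), ~C):
                (~C | B): β-rule — branch into ~C  //  B.
                  branch 2.2.1.1.1 (add ~C):
                    ○ open, literals {A=0, B=1, C=0}.
                  branch 2.2.1.1.2 (add B):
                    ○ open, literals {A=0, B=1, C=0}.
              branch 2.2.1.2 (add ~(~C | B), ~~C):
                × closes — contains both C and ~C.
          branch 2.2.2 (add ~~C, (~B | A)):
            × closes — contains both C and ~C.
8 branches closed, 5 open.
Each open branch fixes some atoms; the unmentioned ones are free. Counting distinct full assignments: branch {B=1, C=1, D=1} (A) contributes 2 new; branch {A=0, B=1, C=1, D=1} (none free) contributes 0 new; branch {A=0, B=1, C=0, D=0} (none free) contributes 1 new; branch {A=0, B=1, C=0} (D) contributes 1 new; branch {A=0, B=1, C=0} (D) contributes 0 new. Total: 4.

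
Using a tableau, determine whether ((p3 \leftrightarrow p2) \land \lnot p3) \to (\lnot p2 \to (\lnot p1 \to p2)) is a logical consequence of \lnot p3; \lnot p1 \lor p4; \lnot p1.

No

Initial set: {\lnot p3; (\lnot p1 \lor p4); \lnot p1; \lnot (((p3 \leftrightarrow p2) \land \lnot p3) \to (\lnot p2 \to (\lnot p1 \to p2)))}.
\lnot (((p3 \leftrightarrow p2) \land \lnot p3) \to (\lnot p2 \to (\lnot p1 \to p2))): α-rule — add ((p3 \leftrightarrow p2) \land \lnot p3), \lnot (\lnot p2 \to (\lnot p1 \to p2)).
((p3 \leftrightarrow p2) \land \lnot p3): α-rule — add (p3 \leftrightarrow p2), \lnot p3.
\lnot (\lnot p2 \to (\lnot p1 \to p2)): α-rule — add \lnot p2, \lnot (\lnot p1 \to p2).
\lnot (\lnot p1 \to p2): α-rule — add \lnot p1, \lnot p2.
(\lnot p1 \lor p4): β-rule — branch into \lnot p1  //  p4.
  branch 1 (add \lnot p1):
    (p3 \leftrightarrow p2): β-rule — branch into p3, p2  //  \lnot p3, \lnot p2.
      branch 1.1 (add p3, p2):
        × closes — contains both p3 and \lnot p3.
      branch 1.2 (add \lnot p3, \lnot p2):
        ○ open, literals {p1=false, p2=false, p3=false}.
  branch 2 (add p4):
    (p3 \leftrightarrow p2): β-rule — branch into p3, p2  //  \lnot p3, \lnot p2.
      branch 2.1 (add p3, p2):
        × closes — contains both p3 and \lnot p3.
      branch 2.2 (add \lnot p3, \lnot p2):
        ○ open, literals {p1=false, p2=false, p3=false, p4=true}.
2 branches closed, 2 open.
An open branch gives a countermodel: p1=false, p2=false, p3=false (unmentioned atoms arbitrary); the premises hold there but the conclusion fails.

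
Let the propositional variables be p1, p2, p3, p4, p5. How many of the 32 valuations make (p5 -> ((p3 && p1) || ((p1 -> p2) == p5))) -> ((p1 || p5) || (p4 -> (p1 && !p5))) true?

28

Initial set: {T ((p5 -> ((p3 && p1) || ((p1 -> p2) == p5))) -> ((p1 || p5) || (p4 -> (p1 && !p5))))}.
T ((p5 -> ((p3 && p1) || ((p1 -> p2) == p5))) -> ((p1 || p5) || (p4 -> (p1 && !p5)))): β-rule — branch into F (p5 -> ((p3 && p1) || ((p1 -> p2) == p5)))  //  T ((p1 || p5) || (p4 -> (p1 && !p5))).
  branch 1 (add F (p5 -> ((p3 && p1) || ((p1 -> p2) == p5)))):
    F (p5 -> ((p3 && p1) || ((p1 -> p2) == p5))): α-rule — add T p5, F ((p3 && p1) || ((p1 -> p2) == p5)).
    F ((p3 && p1) || ((p1 -> p2) == p5)): α-rule — add F (p3 && p1), F ((p1 -> p2) == p5).
    F (p3 && p1): β-rule — branch into F p3  //  F p1.
      branch 1.1 (add F p3):
        F ((p1 -> p2) == p5): β-rule — branch into T (p1 -> p2), F p5  //  F (p1 -> p2), T p5.
          branch 1.1.1 (add T (p1 -> p2), F p5):
            × closes — contains both p5 and !p5.
          branch 1.1.2 (add F (p1 -> p2), T p5):
            F (p1 -> p2): α-rule — add T p1, F p2.
            ○ open, literals {p1=true, p2=false, p3=false, p5=true}.
      branch 1.2 (add F p1):
        F ((p1 -> p2) == p5): β-rule — branch into T (p1 -> p2), F p5  //  F (p1 -> p2), T p5.
          branch 1.2.1 (add T (p1 -> p2), F p5):
            × closes — contains both p5 and !p5.
          branch 1.2.2 (add F (p1 -> p2), T p5):
            F (p1 -> p2): α-rule — add T p1, F p2.
            × closes — contains both p1 and !p1.
  branch 2 (add T ((p1 || p5) || (p4 -> (p1 && !p5)))):
    T ((p1 || p5) || (p4 -> (p1 && !p5))): β-rule — branch into T (p1 || p5)  //  T (p4 -> (p1 && !p5)).
      branch 2.1 (add T (p1 || p5)):
        T (p1 || p5): β-rule — branch into T p1  //  T p5.
          branch 2.1.1 (add T p1):
            ○ open, literals {p1=true}.
          branch 2.1.2 (add T p5):
            ○ open, literals {p5=true}.
      branch 2.2 (add T (p4 -> (p1 && !p5))):
        T (p4 -> (p1 && !p5)): β-rule — branch into F p4  //  T (p1 && !p5).
          branch 2.2.1 (add F p4):
            ○ open, literals {p4=false}.
          branch 2.2.2 (add T (p1 && !p5)):
            T (p1 && !p5): α-rule — add T p1, T !p5.
            ○ open, literals {p1=true, p5=false}.
3 branches closed, 5 open.
Each open branch fixes some atoms; the unmentioned ones are free. Counting distinct full assignments: branch {p1=true, p2=false, p3=false, p5=true} (p4) contributes 2 new; branch {p1=true} (p2, p3, p4, p5) contributes 14 new; branch {p5=true} (p1, p2, p3, p4) contributes 8 new; branch {p4=false} (p1, p2, p3, p5) contributes 4 new; branch {p1=true, p5=false} (p2, p3, p4) contributes 0 new. Total: 28.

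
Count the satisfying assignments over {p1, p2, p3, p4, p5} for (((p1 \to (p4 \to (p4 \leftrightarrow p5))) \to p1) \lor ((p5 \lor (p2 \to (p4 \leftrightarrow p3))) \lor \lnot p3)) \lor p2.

Initial set: {((((p1 \to (p4 \to (p4 \leftrightarrow p5))) \to p1) \lor ((p5 \lor (p2 \to (p4 \leftrightarrow p3))) \lor \lnot p3)) \lor p2)}.
((((p1 \to (p4 \to (p4 \leftrightarrow p5))) \to p1) \lor ((p5 \lor (p2 \to (p4 \leftrightarrow p3))) \lor \lnot p3)) \lor p2): β-rule — branch into (((p1 \to (p4 \to (p4 \leftrightarrow p5))) \to p1) \lor ((p5 \lor (p2 \to (p4 \leftrightarrow p3))) \lor \lnot p3))  //  p2.
  branch 1 (add (((p1 \to (p4 \to (p4 \leftrightarrow p5))) \to p1) \lor ((p5 \lor (p2 \to (p4 \leftrightarrow p3))) \lor \lnot p3))):
    (((p1 \to (p4 \to (p4 \leftrightarrow p5))) \to p1) \lor ((p5 \lor (p2 \to (p4 \leftrightarrow p3))) \lor \lnot p3)): β-rule — branch into ((p1 \to (p4 \to (p4 \leftrightarrow p5))) \to p1)  //  ((p5 \lor (p2 \to (p4 \leftrightarrow p3))) \lor \lnot p3).
      branch 1.1 (add ((p1 \to (p4 \to (p4 \leftrightarrow p5))) \to p1)):
        ((p1 \to (p4 \to (p4 \leftrightarrow p5))) \to p1): β-rule — branch into \lnot (p1 \to (p4 \to (p4 \leftrightarrow p5)))  //  p1.
          branch 1.1.1 (add \lnot (p1 \to (p4 \to (p4 \leftrightarrow p5)))):
            \lnot (p1 \to (p4 \to (p4 \leftrightarrow p5))): α-rule — add p1, \lnot (p4 \to (p4 \leftrightarrow p5)).
            \lnot (p4 \to (p4 \leftrightarrow p5)): α-rule — add p4, \lnot (p4 \leftrightarrow p5).
            \lnot (p4 \leftrightarrow p5): β-rule — branch into p4, \lnot p5  //  \lnot p4, p5.
              branch 1.1.1.1 (add p4, \lnot p5):
                ○ open, literals {p1=T, p4=T, p5=F}.
              branch 1.1.1.2 (add \lnot p4, p5):
                × closes — contains both p4 and \lnot p4.
          branch 1.1.2 (add p1):
            ○ open, literals {p1=T}.
      branch 1.2 (add ((p5 \lor (p2 \to (p4 \leftrightarrow p3))) \lor \lnot p3)):
        ((p5 \lor (p2 \to (p4 \leftrightarrow p3))) \lor \lnot p3): β-rule — branch into (p5 \lor (p2 \to (p4 \leftrightarrow p3)))  //  \lnot p3.
          branch 1.2.1 (add (p5 \lor (p2 \to (p4 \leftrightarrow p3)))):
            (p5 \lor (p2 \to (p4 \leftrightarrow p3))): β-rule — branch into p5  //  (p2 \to (p4 \leftrightarrow p3)).
              branch 1.2.1.1 (add p5):
                ○ open, literals {p5=T}.
              branch 1.2.1.2 (add (p2 \to (p4 \leftrightarrow p3))):
                (p2 \to (p4 \leftrightarrow p3)): β-rule — branch into \lnot p2  //  (p4 \leftrightarrow p3).
                  branch 1.2.1.2.1 (add \lnot p2):
                    ○ open, literals {p2=F}.
                  branch 1.2.1.2.2 (add (p4 \leftrightarrow p3)):
                    (p4 \leftrightarrow p3): β-rule — branch into p4, p3  //  \lnot p4, \lnot p3.
                      branch 1.2.1.2.2.1 (add p4, p3):
                        ○ open, literals {p3=T, p4=T}.
                      branch 1.2.1.2.2.2 (add \lnot p4, \lnot p3):
                        ○ open, literals {p3=F, p4=F}.
          branch 1.2.2 (add \lnot p3):
            ○ open, literals {p3=F}.
  branch 2 (add p2):
    ○ open, literals {p2=T}.
1 branch closed, 8 open.
Each open branch fixes some atoms; the unmentioned ones are free. Counting distinct full assignments: branch {p1=T, p4=T, p5=F} (p2, p3) contributes 4 new; branch {p1=T} (p2, p3, p4, p5) contributes 12 new; branch {p5=T} (p1, p2, p3, p4) contributes 8 new; branch {p2=F} (p1, p3, p4, p5) contributes 4 new; branch {p3=T, p4=T} (p1, p2, p5) contributes 1 new; branch {p3=F, p4=F} (p1, p2, p5) contributes 1 new; branch {p3=F} (p1, p2, p4, p5) contributes 1 new; branch {p2=T} (p1, p3, p4, p5) contributes 1 new. Total: 32.

32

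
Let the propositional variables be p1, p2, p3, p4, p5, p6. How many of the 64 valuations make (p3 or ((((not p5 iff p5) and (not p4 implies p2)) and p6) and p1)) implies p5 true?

48

Initial set: {((p3 or ((((not p5 iff p5) and (not p4 implies p2)) and p6) and p1)) implies p5)}.
((p3 or ((((not p5 iff p5) and (not p4 implies p2)) and p6) and p1)) implies p5): β-rule — branch into not (p3 or ((((not p5 iff p5) and (not p4 implies p2)) and p6) and p1))  //  p5.
  branch 1 (add not (p3 or ((((not p5 iff p5) and (not p4 implies p2)) and p6) and p1))):
    not (p3 or ((((not p5 iff p5) and (not p4 implies p2)) and p6) and p1)): α-rule — add not p3, not ((((not p5 iff p5) and (not p4 implies p2)) and p6) and p1).
    not ((((not p5 iff p5) and (not p4 implies p2)) and p6) and p1): β-rule — branch into not (((not p5 iff p5) and (not p4 implies p2)) and p6)  //  not p1.
      branch 1.1 (add not (((not p5 iff p5) and (not p4 implies p2)) and p6)):
        not (((not p5 iff p5) and (not p4 implies p2)) and p6): β-rule — branch into not ((not p5 iff p5) and (not p4 implies p2))  //  not p6.
          branch 1.1.1 (add not ((not p5 iff p5) and (not p4 implies p2))):
            not ((not p5 iff p5) and (not p4 implies p2)): β-rule — branch into not (not p5 iff p5)  //  not (not p4 implies p2).
              branch 1.1.1.1 (add not (not p5 iff p5)):
                not (not p5 iff p5): β-rule — branch into not p5, not p5  //  not not p5, p5.
                  branch 1.1.1.1.1 (add not p5, not p5):
                    ○ open, literals {p3=0, p5=0}.
                  branch 1.1.1.1.2 (add not not p5, p5):
                    ○ open, literals {p3=0, p5=1}.
              branch 1.1.1.2 (add not (not p4 implies p2)):
                not (not p4 implies p2): α-rule — add not p4, not p2.
                ○ open, literals {p2=0, p3=0, p4=0}.
          branch 1.1.2 (add not p6):
            ○ open, literals {p3=0, p6=0}.
      branch 1.2 (add not p1):
        ○ open, literals {p1=0, p3=0}.
  branch 2 (add p5):
    ○ open, literals {p5=1}.
0 branches closed, 6 open.
Each open branch fixes some atoms; the unmentioned ones are free. Counting distinct full assignments: branch {p3=0, p5=0} (p1, p2, p4, p6) contributes 16 new; branch {p3=0, p5=1} (p1, p2, p4, p6) contributes 16 new; branch {p2=0, p3=0, p4=0} (p1, p5, p6) contributes 0 new; branch {p3=0, p6=0} (p1, p2, p4, p5) contributes 0 new; branch {p1=0, p3=0} (p2, p4, p5, p6) contributes 0 new; branch {p5=1} (p1, p2, p3, p4, p6) contributes 16 new. Total: 48.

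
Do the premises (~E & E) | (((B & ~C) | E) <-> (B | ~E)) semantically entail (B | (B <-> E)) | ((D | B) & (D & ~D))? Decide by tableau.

Yes

Initial set: {((~E & E) | (((B & ~C) | E) <-> (B | ~E))); ~((B | (B <-> E)) | ((D | B) & (D & ~D)))}.
~((B | (B <-> E)) | ((D | B) & (D & ~D))): α-rule — add ~(B | (B <-> E)), ~((D | B) & (D & ~D)).
~(B | (B <-> E)): α-rule — add ~B, ~(B <-> E).
((~E & E) | (((B & ~C) | E) <-> (B | ~E))): β-rule — branch into (~E & E)  //  (((B & ~C) | E) <-> (B | ~E)).
  branch 1 (add (~E & E)):
    (~E & E): α-rule — add ~E, E.
    × closes — contains both E and ~E.
  branch 2 (add (((B & ~C) | E) <-> (B | ~E))):
    ~((D | B) & (D & ~D)): β-rule — branch into ~(D | B)  //  ~(D & ~D).
      branch 2.1 (add ~(D | B)):
        ~(D | B): α-rule — add ~D, ~B.
        ~(B <-> E): β-rule — branch into B, ~E  //  ~B, E.
          branch 2.1.1 (add B, ~E):
            × closes — contains both B and ~B.
          branch 2.1.2 (add ~B, E):
            (((B & ~C) | E) <-> (B | ~E)): β-rule — branch into ((B & ~C) | E), (B | ~E)  //  ~((B & ~C) | E), ~(B | ~E).
              branch 2.1.2.1 (add ((B & ~C) | E), (B | ~E)):
                ((B & ~C) | E): β-rule — branch into (B & ~C)  //  E.
                  branch 2.1.2.1.1 (add (B & ~C)):
                    (B & ~C): α-rule — add B, ~C.
                    × closes — contains both B and ~B.
                  branch 2.1.2.1.2 (add E):
                    (B | ~E): β-rule — branch into B  //  ~E.
                      branch 2.1.2.1.2.1 (add B):
                        × closes — contains both B and ~B.
                      branch 2.1.2.1.2.2 (add ~E):
                        × closes — contains both E and ~E.
              branch 2.1.2.2 (add ~((B & ~C) | E), ~(B | ~E)):
                ~((B & ~C) | E): α-rule — add ~(B & ~C), ~E.
                × closes — contains both E and ~E.
      branch 2.2 (add ~(D & ~D)):
        ~(B <-> E): β-rule — branch into B, ~E  //  ~B, E.
          branch 2.2.1 (add B, ~E):
            × closes — contains both B and ~B.
          branch 2.2.2 (add ~B, E):
            (((B & ~C) | E) <-> (B | ~E)): β-rule — branch into ((B & ~C) | E), (B | ~E)  //  ~((B & ~C) | E), ~(B | ~E).
              branch 2.2.2.1 (add ((B & ~C) | E), (B | ~E)):
                ~(D & ~D): β-rule — branch into ~D  //  ~~D.
                  branch 2.2.2.1.1 (add ~D):
                    ((B & ~C) | E): β-rule — branch into (B & ~C)  //  E.
                      branch 2.2.2.1.1.1 (add (B & ~C)):
                        (B & ~C): α-rule — add B, ~C.
                        × closes — contains both B and ~B.
                      branch 2.2.2.1.1.2 (add E):
                        (B | ~E): β-rule — branch into B  //  ~E.
                          branch 2.2.2.1.1.2.1 (add B):
                            × closes — contains both B and ~B.
                          branch 2.2.2.1.1.2.2 (add ~E):
                            × closes — contains both E and ~E.
                  branch 2.2.2.1.2 (add ~~D):
                    ((B & ~C) | E): β-rule — branch into (B & ~C)  //  E.
                      branch 2.2.2.1.2.1 (add (B & ~C)):
                        (B & ~C): α-rule — add B, ~C.
                        × closes — contains both B and ~B.
                      branch 2.2.2.1.2.2 (add E):
                        (B | ~E): β-rule — branch into B  //  ~E.
                          branch 2.2.2.1.2.2.1 (add B):
                            × closes — contains both B and ~B.
                          branch 2.2.2.1.2.2.2 (add ~E):
                            × closes — contains both E and ~E.
              branch 2.2.2.2 (add ~((B & ~C) | E), ~(B | ~E)):
                ~((B & ~C) | E): α-rule — add ~(B & ~C), ~E.
                × closes — contains both E and ~E.
All 14 branches close.
Every branch closed, so the premises entail the conclusion.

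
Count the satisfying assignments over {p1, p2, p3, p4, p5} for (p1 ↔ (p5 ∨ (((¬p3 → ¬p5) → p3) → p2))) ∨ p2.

Initial set: {((p1 ↔ (p5 ∨ (((¬p3 → ¬p5) → p3) → p2))) ∨ p2)}.
((p1 ↔ (p5 ∨ (((¬p3 → ¬p5) → p3) → p2))) ∨ p2): β-rule — branch into (p1 ↔ (p5 ∨ (((¬p3 → ¬p5) → p3) → p2)))  //  p2.
  branch 1 (add (p1 ↔ (p5 ∨ (((¬p3 → ¬p5) → p3) → p2)))):
    (p1 ↔ (p5 ∨ (((¬p3 → ¬p5) → p3) → p2))): β-rule — branch into p1, (p5 ∨ (((¬p3 → ¬p5) → p3) → p2))  //  ¬p1, ¬(p5 ∨ (((¬p3 → ¬p5) → p3) → p2)).
      branch 1.1 (add p1, (p5 ∨ (((¬p3 → ¬p5) → p3) → p2))):
        (p5 ∨ (((¬p3 → ¬p5) → p3) → p2)): β-rule — branch into p5  //  (((¬p3 → ¬p5) → p3) → p2).
          branch 1.1.1 (add p5):
            ○ open, literals {p1=1, p5=1}.
          branch 1.1.2 (add (((¬p3 → ¬p5) → p3) → p2)):
            (((¬p3 → ¬p5) → p3) → p2): β-rule — branch into ¬((¬p3 → ¬p5) → p3)  //  p2.
              branch 1.1.2.1 (add ¬((¬p3 → ¬p5) → p3)):
                ¬((¬p3 → ¬p5) → p3): α-rule — add (¬p3 → ¬p5), ¬p3.
                (¬p3 → ¬p5): β-rule — branch into ¬¬p3  //  ¬p5.
                  branch 1.1.2.1.1 (add ¬¬p3):
                    × closes — contains both p3 and ¬p3.
                  branch 1.1.2.1.2 (add ¬p5):
                    ○ open, literals {p1=1, p3=0, p5=0}.
              branch 1.1.2.2 (add p2):
                ○ open, literals {p1=1, p2=1}.
      branch 1.2 (add ¬p1, ¬(p5 ∨ (((¬p3 → ¬p5) → p3) → p2))):
        ¬(p5 ∨ (((¬p3 → ¬p5) → p3) → p2)): α-rule — add ¬p5, ¬(((¬p3 → ¬p5) → p3) → p2).
        ¬(((¬p3 → ¬p5) → p3) → p2): α-rule — add ((¬p3 → ¬p5) → p3), ¬p2.
        ((¬p3 → ¬p5) → p3): β-rule — branch into ¬(¬p3 → ¬p5)  //  p3.
          branch 1.2.1 (add ¬(¬p3 → ¬p5)):
            ¬(¬p3 → ¬p5): α-rule — add ¬p3, ¬¬p5.
            × closes — contains both p5 and ¬p5.
          branch 1.2.2 (add p3):
            ○ open, literals {p1=0, p2=0, p3=1, p5=0}.
  branch 2 (add p2):
    ○ open, literals {p2=1}.
2 branches closed, 5 open.
Each open branch fixes some atoms; the unmentioned ones are free. Counting distinct full assignments: branch {p1=1, p5=1} (p2, p3, p4) contributes 8 new; branch {p1=1, p3=0, p5=0} (p2, p4) contributes 4 new; branch {p1=1, p2=1} (p3, p4, p5) contributes 2 new; branch {p1=0, p2=0, p3=1, p5=0} (p4) contributes 2 new; branch {p2=1} (p1, p3, p4, p5) contributes 8 new. Total: 24.

24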